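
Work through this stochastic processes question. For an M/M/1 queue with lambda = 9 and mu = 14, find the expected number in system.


rho = 9/14 = 0.6429
L = rho/(1-rho)
= 0.6429/0.3571
= 1.8000

1.8000


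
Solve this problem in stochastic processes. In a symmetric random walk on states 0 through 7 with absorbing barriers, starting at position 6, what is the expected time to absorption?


For symmetric RW on 0,...,N with absorbing barriers, E(i) = i*(N-i)
E(6) = 6 * 1 = 6

6


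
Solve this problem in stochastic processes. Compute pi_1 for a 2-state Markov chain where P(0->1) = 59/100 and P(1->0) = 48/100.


Stationary distribution: pi_0 = p10/(p01+p10), pi_1 = p01/(p01+p10)
p01 = 0.5900, p10 = 0.4800
pi_1 = 0.5514

0.5514


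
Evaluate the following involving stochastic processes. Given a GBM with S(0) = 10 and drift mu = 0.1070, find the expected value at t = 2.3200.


E[S(t)] = S(0) * exp(mu * t)
= 10 * exp(0.1070 * 2.3200)
= 10 * 1.2818
= 12.8177

12.8177


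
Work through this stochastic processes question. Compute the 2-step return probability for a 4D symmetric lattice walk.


P(return in 2 steps) = P(reverse first step) = 1/(2d)
= 1/8
= 0.1250

0.1250


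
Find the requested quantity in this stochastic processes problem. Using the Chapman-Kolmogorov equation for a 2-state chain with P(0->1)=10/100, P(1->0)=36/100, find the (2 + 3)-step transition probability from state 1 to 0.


P^5 = P^2 * P^3
Computing via matrix multiplication of the transition matrix.
Entry (1,0) of P^5 = 0.7467

0.7467


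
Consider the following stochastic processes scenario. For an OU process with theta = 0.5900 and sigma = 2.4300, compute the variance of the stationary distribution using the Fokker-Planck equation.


Stationary variance = sigma^2 / (2*theta)
= 2.4300^2 / (2*0.5900)
= 5.9049 / 1.1800
= 5.0042

5.0042


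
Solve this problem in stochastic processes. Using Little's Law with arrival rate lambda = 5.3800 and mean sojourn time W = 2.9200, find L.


Little's Law: L = lambda * W
= 5.3800 * 2.9200
= 15.7096

15.7096


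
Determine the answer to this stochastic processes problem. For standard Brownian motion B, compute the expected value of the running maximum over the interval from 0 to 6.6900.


E(max B(s)) = sqrt(2t/pi)
= sqrt(2*6.6900/pi)
= sqrt(4.2590)
= 2.0637

2.0637


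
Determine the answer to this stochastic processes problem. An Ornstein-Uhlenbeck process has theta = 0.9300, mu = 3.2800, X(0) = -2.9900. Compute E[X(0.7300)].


E[X(t)] = mu + (X(0) - mu)*exp(-theta*t)
= 3.2800 + (-2.9900 - 3.2800)*exp(-0.9300*0.7300)
= 3.2800 + -6.2700 * 0.5072
= 0.1000

0.1000


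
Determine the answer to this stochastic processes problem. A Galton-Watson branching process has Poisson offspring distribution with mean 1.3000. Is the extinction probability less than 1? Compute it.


Since mu = 1.3000 > 1, extinction prob q < 1.
Solve s = exp(mu*(s-1)) iteratively.
q = 0.5770

0.5770


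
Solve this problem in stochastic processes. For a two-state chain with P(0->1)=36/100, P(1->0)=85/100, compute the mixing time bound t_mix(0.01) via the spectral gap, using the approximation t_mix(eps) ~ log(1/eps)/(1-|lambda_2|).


lambda_2 = |1 - p01 - p10| = |1 - 0.3600 - 0.8500| = 0.2100
t_mix ~ log(1/eps)/(1 - |lambda_2|)
= log(100)/(1 - 0.2100) = 4.6052/0.7900
= 5.8293

5.8293


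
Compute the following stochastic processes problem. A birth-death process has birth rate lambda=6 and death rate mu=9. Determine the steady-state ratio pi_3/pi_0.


For birth-death process, pi_n/pi_0 = (lambda/mu)^n
= (6/9)^3
= 0.2963

0.2963


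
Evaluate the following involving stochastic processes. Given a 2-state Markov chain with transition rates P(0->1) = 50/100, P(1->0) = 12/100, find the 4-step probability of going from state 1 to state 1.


Computing P^4 by matrix multiplication.
P = [[0.5000, 0.5000], [0.1200, 0.8800]]
After raising P to the power 4:
P^4(1,1) = 0.8105

0.8105


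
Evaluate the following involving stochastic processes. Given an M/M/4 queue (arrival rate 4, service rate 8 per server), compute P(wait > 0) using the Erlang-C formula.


a = lambda/mu = 0.5000
rho = a/c = 0.1250
Erlang-C formula applied:
C(c,a) = 0.0018

0.0018


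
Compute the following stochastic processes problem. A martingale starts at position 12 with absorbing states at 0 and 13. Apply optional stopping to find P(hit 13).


By optional stopping theorem: E(M at tau) = M(0) = 12
P(hit 13)*13 + P(hit 0)*0 = 12
P(hit 13) = (12 - 0)/(13 - 0) = 12/13 = 0.9231

0.9231


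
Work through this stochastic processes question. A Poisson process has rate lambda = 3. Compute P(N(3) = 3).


P(N(t)=k) = (lambda*t)^k * exp(-lambda*t) / k!
lambda*t = 9
= 9^3 * exp(-9) / 3!
= 729 * 1.2341e-04 / 6
= 0.0150

0.0150


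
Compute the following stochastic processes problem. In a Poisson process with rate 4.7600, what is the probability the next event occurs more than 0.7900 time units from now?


P(X > t) = exp(-lambda * t)
= exp(-4.7600 * 0.7900)
= exp(-3.7604) = 0.0233

0.0233


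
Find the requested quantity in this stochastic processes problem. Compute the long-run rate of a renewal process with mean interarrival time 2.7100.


Long-run renewal rate = 1/E(X)
= 1/2.7100
= 0.3690

0.3690


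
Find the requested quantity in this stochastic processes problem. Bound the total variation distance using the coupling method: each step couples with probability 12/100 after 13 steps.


TV distance bound <= (1-delta)^n
= (1 - 0.1200)^13
= 0.8800^13
= 0.1898

0.1898


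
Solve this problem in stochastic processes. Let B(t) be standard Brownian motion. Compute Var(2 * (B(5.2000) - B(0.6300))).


Var(alpha*(B(t)-B(s))) = alpha^2 * (t-s)
= 2^2 * (5.2000 - 0.6300)
= 4 * 4.5700
= 18.2800

18.2800


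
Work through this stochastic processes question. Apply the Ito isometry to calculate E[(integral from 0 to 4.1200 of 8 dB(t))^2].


By Ito isometry: E[(int f dB)^2] = int f^2 dt
= 8^2 * 4.1200
= 64 * 4.1200 = 263.6800

263.6800


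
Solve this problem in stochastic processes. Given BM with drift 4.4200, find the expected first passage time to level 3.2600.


Expected first passage time = a/mu
= 3.2600/4.4200
= 0.7376

0.7376


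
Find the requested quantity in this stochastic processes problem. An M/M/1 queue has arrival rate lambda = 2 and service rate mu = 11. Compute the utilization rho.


rho = lambda/mu
= 2/11
= 0.1818

0.1818


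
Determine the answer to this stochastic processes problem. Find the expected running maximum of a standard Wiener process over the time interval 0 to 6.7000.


E(max B(s)) = sqrt(2t/pi)
= sqrt(2*6.7000/pi)
= sqrt(4.2654)
= 2.0653

2.0653


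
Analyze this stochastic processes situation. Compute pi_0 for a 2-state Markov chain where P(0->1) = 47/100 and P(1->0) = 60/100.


Stationary distribution: pi_0 = p10/(p01+p10), pi_1 = p01/(p01+p10)
p01 = 0.4700, p10 = 0.6000
pi_0 = 0.5607

0.5607


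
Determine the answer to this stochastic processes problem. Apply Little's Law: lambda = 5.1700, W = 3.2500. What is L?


Little's Law: L = lambda * W
= 5.1700 * 3.2500
= 16.8025

16.8025


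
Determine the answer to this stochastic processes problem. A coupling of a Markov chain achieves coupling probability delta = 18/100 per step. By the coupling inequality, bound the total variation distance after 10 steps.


TV distance bound <= (1-delta)^n
= (1 - 0.1800)^10
= 0.8200^10
= 0.1374

0.1374


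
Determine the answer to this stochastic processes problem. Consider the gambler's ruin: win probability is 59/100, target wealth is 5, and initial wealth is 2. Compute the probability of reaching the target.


Gambler's ruin formula:
r = q/p = 0.4100/0.5900 = 0.6949
P(win) = (1 - r^i)/(1 - r^N)
= (1 - 0.6949^2)/(1 - 0.6949^5)
= 0.6171

0.6171


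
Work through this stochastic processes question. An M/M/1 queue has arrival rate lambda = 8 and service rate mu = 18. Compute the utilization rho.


rho = lambda/mu
= 8/18
= 0.4444

0.4444


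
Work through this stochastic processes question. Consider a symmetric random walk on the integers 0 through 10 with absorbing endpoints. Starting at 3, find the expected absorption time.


For symmetric RW on 0,...,N with absorbing barriers, E(i) = i*(N-i)
E(3) = 3 * 7 = 21

21


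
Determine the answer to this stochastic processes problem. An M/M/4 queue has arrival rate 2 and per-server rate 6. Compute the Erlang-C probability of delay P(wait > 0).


a = lambda/mu = 0.3333
rho = a/c = 0.0833
Erlang-C formula applied:
C(c,a) = 4.0209e-04

4.0209e-04


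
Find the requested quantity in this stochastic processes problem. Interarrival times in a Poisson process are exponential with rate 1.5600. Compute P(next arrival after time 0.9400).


P(X > t) = exp(-lambda * t)
= exp(-1.5600 * 0.9400)
= exp(-1.4664) = 0.2308

0.2308


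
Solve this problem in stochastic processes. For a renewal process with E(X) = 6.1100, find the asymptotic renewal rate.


Long-run renewal rate = 1/E(X)
= 1/6.1100
= 0.1637

0.1637


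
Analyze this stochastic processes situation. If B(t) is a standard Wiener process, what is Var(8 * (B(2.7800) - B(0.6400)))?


Var(alpha*(B(t)-B(s))) = alpha^2 * (t-s)
= 8^2 * (2.7800 - 0.6400)
= 64 * 2.1400
= 136.9600

136.9600


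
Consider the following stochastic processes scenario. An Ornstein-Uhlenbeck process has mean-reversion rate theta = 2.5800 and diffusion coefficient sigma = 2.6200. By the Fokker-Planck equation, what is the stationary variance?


Stationary variance = sigma^2 / (2*theta)
= 2.6200^2 / (2*2.5800)
= 6.8644 / 5.1600
= 1.3303

1.3303


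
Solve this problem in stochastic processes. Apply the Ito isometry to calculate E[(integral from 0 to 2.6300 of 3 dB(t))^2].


By Ito isometry: E[(int f dB)^2] = int f^2 dt
= 3^2 * 2.6300
= 9 * 2.6300 = 23.6700

23.6700


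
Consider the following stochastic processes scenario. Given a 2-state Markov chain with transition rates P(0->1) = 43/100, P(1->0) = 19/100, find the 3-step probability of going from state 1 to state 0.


Computing P^3 by matrix multiplication.
P = [[0.5700, 0.4300], [0.1900, 0.8100]]
After raising P to the power 3:
P^3(1,0) = 0.2896

0.2896


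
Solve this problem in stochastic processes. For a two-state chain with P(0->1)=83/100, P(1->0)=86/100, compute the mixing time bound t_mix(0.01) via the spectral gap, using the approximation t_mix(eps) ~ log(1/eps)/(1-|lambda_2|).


lambda_2 = |1 - p01 - p10| = |1 - 0.8300 - 0.8600| = 0.6900
t_mix ~ log(1/eps)/(1 - |lambda_2|)
= log(100)/(1 - 0.6900) = 4.6052/0.3100
= 14.8554

14.8554


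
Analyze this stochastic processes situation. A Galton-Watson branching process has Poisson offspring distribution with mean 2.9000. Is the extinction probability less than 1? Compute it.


Since mu = 2.9000 > 1, extinction prob q < 1.
Solve s = exp(mu*(s-1)) iteratively.
q = 0.0668

0.0668


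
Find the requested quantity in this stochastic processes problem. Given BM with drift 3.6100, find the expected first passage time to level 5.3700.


Expected first passage time = a/mu
= 5.3700/3.6100
= 1.4875

1.4875


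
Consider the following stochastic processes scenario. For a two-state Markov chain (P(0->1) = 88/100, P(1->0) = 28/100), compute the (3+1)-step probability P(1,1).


P^4 = P^3 * P^1
Computing via matrix multiplication of the transition matrix.
Entry (1,1) of P^4 = 0.7588

0.7588


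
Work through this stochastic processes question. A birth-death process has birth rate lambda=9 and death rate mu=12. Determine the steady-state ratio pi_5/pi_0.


For birth-death process, pi_n/pi_0 = (lambda/mu)^n
= (9/12)^5
= 0.2373

0.2373


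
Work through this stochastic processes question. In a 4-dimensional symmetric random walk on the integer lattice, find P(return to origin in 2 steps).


P(return in 2 steps) = P(reverse first step) = 1/(2d)
= 1/8
= 0.1250

0.1250


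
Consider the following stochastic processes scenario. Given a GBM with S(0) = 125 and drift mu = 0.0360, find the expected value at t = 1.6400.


E[S(t)] = S(0) * exp(mu * t)
= 125 * exp(0.0360 * 1.6400)
= 125 * 1.0608
= 132.6022

132.6022


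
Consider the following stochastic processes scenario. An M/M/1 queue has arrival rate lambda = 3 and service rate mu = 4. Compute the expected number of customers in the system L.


rho = 3/4 = 0.7500
L = rho/(1-rho)
= 0.7500/0.2500
= 3.0000

3.0000


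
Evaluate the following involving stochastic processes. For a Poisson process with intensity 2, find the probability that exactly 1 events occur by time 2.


P(N(t)=k) = (lambda*t)^k * exp(-lambda*t) / k!
lambda*t = 4
= 4^1 * exp(-4) / 1!
= 4 * 0.0183 / 1
= 0.0733

0.0733


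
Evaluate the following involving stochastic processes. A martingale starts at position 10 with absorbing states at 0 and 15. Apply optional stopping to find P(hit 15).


By optional stopping theorem: E(M at tau) = M(0) = 10
P(hit 15)*15 + P(hit 0)*0 = 10
P(hit 15) = (10 - 0)/(15 - 0) = 2/3 = 0.6667

0.6667


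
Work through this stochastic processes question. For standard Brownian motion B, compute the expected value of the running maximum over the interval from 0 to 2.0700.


E(max B(s)) = sqrt(2t/pi)
= sqrt(2*2.0700/pi)
= sqrt(1.3178)
= 1.1480

1.1480


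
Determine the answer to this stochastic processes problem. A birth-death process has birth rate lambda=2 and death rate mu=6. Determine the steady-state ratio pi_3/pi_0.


For birth-death process, pi_n/pi_0 = (lambda/mu)^n
= (2/6)^3
= 0.0370

0.0370


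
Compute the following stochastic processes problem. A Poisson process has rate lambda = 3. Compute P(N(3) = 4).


P(N(t)=k) = (lambda*t)^k * exp(-lambda*t) / k!
lambda*t = 9
= 9^4 * exp(-9) / 4!
= 6561 * 1.2341e-04 / 24
= 0.0337

0.0337


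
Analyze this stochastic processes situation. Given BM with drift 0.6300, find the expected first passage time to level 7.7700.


Expected first passage time = a/mu
= 7.7700/0.6300
= 12.3333

12.3333


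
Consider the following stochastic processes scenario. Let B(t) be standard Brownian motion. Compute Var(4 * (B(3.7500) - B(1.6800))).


Var(alpha*(B(t)-B(s))) = alpha^2 * (t-s)
= 4^2 * (3.7500 - 1.6800)
= 16 * 2.0700
= 33.1200

33.1200


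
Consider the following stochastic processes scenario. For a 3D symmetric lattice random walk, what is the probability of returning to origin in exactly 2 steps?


P(return in 2 steps) = P(reverse first step) = 1/(2d)
= 1/6
= 0.1667

0.1667


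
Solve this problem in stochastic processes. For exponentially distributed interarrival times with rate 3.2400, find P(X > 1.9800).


P(X > t) = exp(-lambda * t)
= exp(-3.2400 * 1.9800)
= exp(-6.4152) = 0.0016

0.0016


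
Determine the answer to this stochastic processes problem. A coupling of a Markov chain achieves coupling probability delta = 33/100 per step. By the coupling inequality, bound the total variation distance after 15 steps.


TV distance bound <= (1-delta)^n
= (1 - 0.3300)^15
= 0.6700^15
= 0.0025

0.0025


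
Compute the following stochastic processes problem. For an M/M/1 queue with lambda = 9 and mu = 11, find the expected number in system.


rho = 9/11 = 0.8182
L = rho/(1-rho)
= 0.8182/0.1818
= 4.5000

4.5000


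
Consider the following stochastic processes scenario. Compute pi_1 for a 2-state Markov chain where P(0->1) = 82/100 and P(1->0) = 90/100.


Stationary distribution: pi_0 = p10/(p01+p10), pi_1 = p01/(p01+p10)
p01 = 0.8200, p10 = 0.9000
pi_1 = 0.4767

0.4767


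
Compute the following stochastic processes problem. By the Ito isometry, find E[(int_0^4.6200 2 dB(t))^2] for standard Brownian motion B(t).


By Ito isometry: E[(int f dB)^2] = int f^2 dt
= 2^2 * 4.6200
= 4 * 4.6200 = 18.4800

18.4800


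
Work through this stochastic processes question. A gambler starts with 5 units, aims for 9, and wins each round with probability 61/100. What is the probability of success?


Gambler's ruin formula:
r = q/p = 0.3900/0.6100 = 0.6393
P(win) = (1 - r^i)/(1 - r^N)
= (1 - 0.6393^5)/(1 - 0.6393^9)
= 0.9094

0.9094


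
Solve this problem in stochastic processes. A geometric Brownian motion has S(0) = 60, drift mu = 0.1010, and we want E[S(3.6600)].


E[S(t)] = S(0) * exp(mu * t)
= 60 * exp(0.1010 * 3.6600)
= 60 * 1.4472
= 86.8345

86.8345


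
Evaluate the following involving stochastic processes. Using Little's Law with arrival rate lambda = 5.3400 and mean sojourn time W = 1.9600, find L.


Little's Law: L = lambda * W
= 5.3400 * 1.9600
= 10.4664

10.4664


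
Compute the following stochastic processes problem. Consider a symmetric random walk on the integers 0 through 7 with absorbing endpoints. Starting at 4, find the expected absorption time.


For symmetric RW on 0,...,N with absorbing barriers, E(i) = i*(N-i)
E(4) = 4 * 3 = 12

12


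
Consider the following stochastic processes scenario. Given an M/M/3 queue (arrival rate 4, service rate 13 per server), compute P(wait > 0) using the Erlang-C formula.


a = lambda/mu = 0.3077
rho = a/c = 0.1026
Erlang-C formula applied:
C(c,a) = 0.0040

0.0040


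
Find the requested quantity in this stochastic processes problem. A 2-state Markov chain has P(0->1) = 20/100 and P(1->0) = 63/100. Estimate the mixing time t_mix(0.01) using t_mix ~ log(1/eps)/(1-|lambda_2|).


lambda_2 = |1 - p01 - p10| = |1 - 0.2000 - 0.6300| = 0.1700
t_mix ~ log(1/eps)/(1 - |lambda_2|)
= log(100)/(1 - 0.1700) = 4.6052/0.8300
= 5.5484

5.5484


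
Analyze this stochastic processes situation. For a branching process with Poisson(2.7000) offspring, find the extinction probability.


Since mu = 2.7000 > 1, extinction prob q < 1.
Solve s = exp(mu*(s-1)) iteratively.
q = 0.0844

0.0844


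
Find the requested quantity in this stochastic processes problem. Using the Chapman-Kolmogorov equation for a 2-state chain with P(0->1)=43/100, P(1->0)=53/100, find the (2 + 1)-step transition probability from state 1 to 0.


P^3 = P^2 * P^1
Computing via matrix multiplication of the transition matrix.
Entry (1,0) of P^3 = 0.5520

0.5520


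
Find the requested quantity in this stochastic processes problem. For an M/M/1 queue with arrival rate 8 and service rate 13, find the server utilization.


rho = lambda/mu
= 8/13
= 0.6154

0.6154


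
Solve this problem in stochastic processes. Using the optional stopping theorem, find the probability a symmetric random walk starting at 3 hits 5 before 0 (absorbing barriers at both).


By optional stopping theorem: E(M at tau) = M(0) = 3
P(hit 5)*5 + P(hit 0)*0 = 3
P(hit 5) = (3 - 0)/(5 - 0) = 3/5 = 0.6000

0.6000


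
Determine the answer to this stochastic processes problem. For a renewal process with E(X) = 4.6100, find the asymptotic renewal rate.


Long-run renewal rate = 1/E(X)
= 1/4.6100
= 0.2169

0.2169


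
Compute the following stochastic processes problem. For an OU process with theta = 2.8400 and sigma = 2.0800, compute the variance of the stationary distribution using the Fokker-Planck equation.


Stationary variance = sigma^2 / (2*theta)
= 2.0800^2 / (2*2.8400)
= 4.3264 / 5.6800
= 0.7617

0.7617


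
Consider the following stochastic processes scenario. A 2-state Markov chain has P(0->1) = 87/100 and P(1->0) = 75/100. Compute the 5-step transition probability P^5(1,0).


Computing P^5 by matrix multiplication.
P = [[0.1300, 0.8700], [0.7500, 0.2500]]
After raising P to the power 5:
P^5(1,0) = 0.5054

0.5054


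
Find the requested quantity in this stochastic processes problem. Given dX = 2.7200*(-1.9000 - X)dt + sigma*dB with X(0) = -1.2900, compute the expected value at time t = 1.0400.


E[X(t)] = mu + (X(0) - mu)*exp(-theta*t)
= -1.9000 + (-1.2900 - -1.9000)*exp(-2.7200*1.0400)
= -1.9000 + 0.6100 * 0.0591
= -1.8640

-1.8640


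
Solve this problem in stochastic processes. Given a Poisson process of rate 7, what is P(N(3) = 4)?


P(N(t)=k) = (lambda*t)^k * exp(-lambda*t) / k!
lambda*t = 21
= 21^4 * exp(-21) / 4!
= 194481 * 7.5826e-10 / 24
= 6.1444e-06

6.1444e-06


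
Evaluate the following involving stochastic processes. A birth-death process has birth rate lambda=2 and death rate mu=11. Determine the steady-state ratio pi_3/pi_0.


For birth-death process, pi_n/pi_0 = (lambda/mu)^n
= (2/11)^3
= 0.0060

0.0060


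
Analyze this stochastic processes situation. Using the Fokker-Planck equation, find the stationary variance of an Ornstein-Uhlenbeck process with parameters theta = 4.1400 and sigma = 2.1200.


Stationary variance = sigma^2 / (2*theta)
= 2.1200^2 / (2*4.1400)
= 4.4944 / 8.2800
= 0.5428

0.5428


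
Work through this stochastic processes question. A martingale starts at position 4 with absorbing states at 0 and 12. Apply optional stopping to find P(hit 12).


By optional stopping theorem: E(M at tau) = M(0) = 4
P(hit 12)*12 + P(hit 0)*0 = 4
P(hit 12) = (4 - 0)/(12 - 0) = 1/3 = 0.3333

0.3333


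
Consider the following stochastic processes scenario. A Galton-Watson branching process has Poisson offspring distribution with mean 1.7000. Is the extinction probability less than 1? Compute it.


Since mu = 1.7000 > 1, extinction prob q < 1.
Solve s = exp(mu*(s-1)) iteratively.
q = 0.3088

0.3088


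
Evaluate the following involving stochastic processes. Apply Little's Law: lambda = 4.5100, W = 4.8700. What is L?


Little's Law: L = lambda * W
= 4.5100 * 4.8700
= 21.9637

21.9637


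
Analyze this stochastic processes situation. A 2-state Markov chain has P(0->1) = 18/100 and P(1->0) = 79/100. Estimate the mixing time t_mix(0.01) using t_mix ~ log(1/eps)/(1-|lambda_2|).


lambda_2 = |1 - p01 - p10| = |1 - 0.1800 - 0.7900| = 0.0300
t_mix ~ log(1/eps)/(1 - |lambda_2|)
= log(100)/(1 - 0.0300) = 4.6052/0.9700
= 4.7476

4.7476


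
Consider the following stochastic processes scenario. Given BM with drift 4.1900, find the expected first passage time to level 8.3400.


Expected first passage time = a/mu
= 8.3400/4.1900
= 1.9905

1.9905


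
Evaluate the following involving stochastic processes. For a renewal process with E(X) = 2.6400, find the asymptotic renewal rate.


Long-run renewal rate = 1/E(X)
= 1/2.6400
= 0.3788

0.3788


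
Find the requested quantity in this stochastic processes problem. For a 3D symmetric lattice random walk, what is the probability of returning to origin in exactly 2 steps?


P(return in 2 steps) = P(reverse first step) = 1/(2d)
= 1/6
= 0.1667

0.1667


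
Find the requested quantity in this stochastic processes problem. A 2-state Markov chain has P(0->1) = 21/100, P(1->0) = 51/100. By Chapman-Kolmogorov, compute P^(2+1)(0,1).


P^3 = P^2 * P^1
Computing via matrix multiplication of the transition matrix.
Entry (0,1) of P^3 = 0.2853

0.2853


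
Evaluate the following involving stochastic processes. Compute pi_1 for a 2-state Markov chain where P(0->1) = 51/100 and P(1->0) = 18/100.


Stationary distribution: pi_0 = p10/(p01+p10), pi_1 = p01/(p01+p10)
p01 = 0.5100, p10 = 0.1800
pi_1 = 0.7391

0.7391


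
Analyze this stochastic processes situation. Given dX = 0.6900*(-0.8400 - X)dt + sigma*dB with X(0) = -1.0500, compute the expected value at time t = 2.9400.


E[X(t)] = mu + (X(0) - mu)*exp(-theta*t)
= -0.8400 + (-1.0500 - -0.8400)*exp(-0.6900*2.9400)
= -0.8400 + -0.2100 * 0.1315
= -0.8676

-0.8676


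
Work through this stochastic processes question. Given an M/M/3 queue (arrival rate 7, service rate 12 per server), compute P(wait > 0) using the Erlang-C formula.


a = lambda/mu = 0.5833
rho = a/c = 0.1944
Erlang-C formula applied:
C(c,a) = 0.0229

0.0229


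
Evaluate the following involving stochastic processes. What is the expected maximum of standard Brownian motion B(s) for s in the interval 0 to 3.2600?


E(max B(s)) = sqrt(2t/pi)
= sqrt(2*3.2600/pi)
= sqrt(2.0754)
= 1.4406

1.4406


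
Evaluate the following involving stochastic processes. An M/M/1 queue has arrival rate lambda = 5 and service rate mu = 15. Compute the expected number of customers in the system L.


rho = 5/15 = 0.3333
L = rho/(1-rho)
= 0.3333/0.6667
= 0.5000

0.5000


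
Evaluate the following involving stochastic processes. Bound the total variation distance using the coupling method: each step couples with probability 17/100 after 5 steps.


TV distance bound <= (1-delta)^n
= (1 - 0.1700)^5
= 0.8300^5
= 0.3939

0.3939


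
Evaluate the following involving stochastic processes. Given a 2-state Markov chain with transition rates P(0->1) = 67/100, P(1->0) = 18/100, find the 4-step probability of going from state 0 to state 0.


Computing P^4 by matrix multiplication.
P = [[0.3300, 0.6700], [0.1800, 0.8200]]
After raising P to the power 4:
P^4(0,0) = 0.2122

0.2122


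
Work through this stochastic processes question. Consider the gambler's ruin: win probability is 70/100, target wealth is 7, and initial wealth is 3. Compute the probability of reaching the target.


Gambler's ruin formula:
r = q/p = 0.3000/0.7000 = 0.4286
P(win) = (1 - r^i)/(1 - r^N)
= (1 - 0.4286^3)/(1 - 0.4286^7)
= 0.9237

0.9237


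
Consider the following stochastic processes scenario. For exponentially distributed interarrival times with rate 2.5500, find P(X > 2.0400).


P(X > t) = exp(-lambda * t)
= exp(-2.5500 * 2.0400)
= exp(-5.2020) = 0.0055

0.0055


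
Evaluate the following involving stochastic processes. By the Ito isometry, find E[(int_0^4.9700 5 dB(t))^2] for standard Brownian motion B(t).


By Ito isometry: E[(int f dB)^2] = int f^2 dt
= 5^2 * 4.9700
= 25 * 4.9700 = 124.2500

124.2500


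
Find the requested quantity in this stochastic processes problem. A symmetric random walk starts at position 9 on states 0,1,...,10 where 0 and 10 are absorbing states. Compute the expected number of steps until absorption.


For symmetric RW on 0,...,N with absorbing barriers, E(i) = i*(N-i)
E(9) = 9 * 1 = 9

9


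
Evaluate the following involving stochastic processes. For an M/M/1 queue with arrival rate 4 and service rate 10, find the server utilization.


rho = lambda/mu
= 4/10
= 0.4000

0.4000


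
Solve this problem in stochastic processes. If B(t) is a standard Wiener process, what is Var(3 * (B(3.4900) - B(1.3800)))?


Var(alpha*(B(t)-B(s))) = alpha^2 * (t-s)
= 3^2 * (3.4900 - 1.3800)
= 9 * 2.1100
= 18.9900

18.9900


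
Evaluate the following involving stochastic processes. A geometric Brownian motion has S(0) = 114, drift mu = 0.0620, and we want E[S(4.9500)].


E[S(t)] = S(0) * exp(mu * t)
= 114 * exp(0.0620 * 4.9500)
= 114 * 1.3592
= 154.9494

154.9494


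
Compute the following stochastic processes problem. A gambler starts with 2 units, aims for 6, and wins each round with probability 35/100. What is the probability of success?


Gambler's ruin formula:
r = q/p = 0.6500/0.3500 = 1.8571
P(win) = (1 - r^i)/(1 - r^N)
= (1 - 1.8571^2)/(1 - 1.8571^6)
= 0.0612

0.0612


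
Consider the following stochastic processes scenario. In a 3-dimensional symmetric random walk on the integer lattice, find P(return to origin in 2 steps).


P(return in 2 steps) = P(reverse first step) = 1/(2d)
= 1/6
= 0.1667

0.1667


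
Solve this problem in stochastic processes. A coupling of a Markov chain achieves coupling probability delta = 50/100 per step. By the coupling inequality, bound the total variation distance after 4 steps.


TV distance bound <= (1-delta)^n
= (1 - 0.5000)^4
= 0.5000^4
= 0.0625

0.0625


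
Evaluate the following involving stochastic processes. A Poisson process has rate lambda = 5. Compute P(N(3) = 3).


P(N(t)=k) = (lambda*t)^k * exp(-lambda*t) / k!
lambda*t = 15
= 15^3 * exp(-15) / 3!
= 3375 * 3.0590e-07 / 6
= 1.7207e-04

1.7207e-04


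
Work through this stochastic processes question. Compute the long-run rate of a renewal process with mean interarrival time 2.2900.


Long-run renewal rate = 1/E(X)
= 1/2.2900
= 0.4367

0.4367


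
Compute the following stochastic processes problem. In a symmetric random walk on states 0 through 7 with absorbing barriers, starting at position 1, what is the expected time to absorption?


For symmetric RW on 0,...,N with absorbing barriers, E(i) = i*(N-i)
E(1) = 1 * 6 = 6

6


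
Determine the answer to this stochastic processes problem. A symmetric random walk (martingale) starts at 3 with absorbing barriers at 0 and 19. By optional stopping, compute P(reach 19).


By optional stopping theorem: E(M at tau) = M(0) = 3
P(hit 19)*19 + P(hit 0)*0 = 3
P(hit 19) = (3 - 0)/(19 - 0) = 3/19 = 0.1579

0.1579


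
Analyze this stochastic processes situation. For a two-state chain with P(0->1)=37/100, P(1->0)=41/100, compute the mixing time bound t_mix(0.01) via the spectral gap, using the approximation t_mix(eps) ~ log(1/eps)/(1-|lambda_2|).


lambda_2 = |1 - p01 - p10| = |1 - 0.3700 - 0.4100| = 0.2200
t_mix ~ log(1/eps)/(1 - |lambda_2|)
= log(100)/(1 - 0.2200) = 4.6052/0.7800
= 5.9041

5.9041


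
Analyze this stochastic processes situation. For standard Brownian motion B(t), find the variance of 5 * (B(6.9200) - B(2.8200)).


Var(alpha*(B(t)-B(s))) = alpha^2 * (t-s)
= 5^2 * (6.9200 - 2.8200)
= 25 * 4.1000
= 102.5000

102.5000


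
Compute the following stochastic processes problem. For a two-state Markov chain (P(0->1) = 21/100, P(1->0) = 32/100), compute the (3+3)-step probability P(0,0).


P^6 = P^3 * P^3
Computing via matrix multiplication of the transition matrix.
Entry (0,0) of P^6 = 0.6080

0.6080


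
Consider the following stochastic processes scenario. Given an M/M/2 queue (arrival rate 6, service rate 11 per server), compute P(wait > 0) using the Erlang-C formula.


a = lambda/mu = 0.5455
rho = a/c = 0.2727
Erlang-C formula applied:
C(c,a) = 0.1169

0.1169


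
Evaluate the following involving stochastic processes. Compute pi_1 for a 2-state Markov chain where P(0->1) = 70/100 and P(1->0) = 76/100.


Stationary distribution: pi_0 = p10/(p01+p10), pi_1 = p01/(p01+p10)
p01 = 0.7000, p10 = 0.7600
pi_1 = 0.4795

0.4795


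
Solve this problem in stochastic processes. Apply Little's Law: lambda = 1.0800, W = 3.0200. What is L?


Little's Law: L = lambda * W
= 1.0800 * 3.0200
= 3.2616

3.2616


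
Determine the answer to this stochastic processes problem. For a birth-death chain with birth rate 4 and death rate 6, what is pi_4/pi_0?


For birth-death process, pi_n/pi_0 = (lambda/mu)^n
= (4/6)^4
= 0.1975

0.1975


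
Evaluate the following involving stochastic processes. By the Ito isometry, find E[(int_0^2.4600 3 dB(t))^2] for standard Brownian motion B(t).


By Ito isometry: E[(int f dB)^2] = int f^2 dt
= 3^2 * 2.4600
= 9 * 2.4600 = 22.1400

22.1400


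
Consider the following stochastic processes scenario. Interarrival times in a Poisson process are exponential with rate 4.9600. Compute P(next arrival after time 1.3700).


P(X > t) = exp(-lambda * t)
= exp(-4.9600 * 1.3700)
= exp(-6.7952) = 0.0011

0.0011


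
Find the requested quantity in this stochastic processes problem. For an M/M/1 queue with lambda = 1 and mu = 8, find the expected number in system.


rho = 1/8 = 0.1250
L = rho/(1-rho)
= 0.1250/0.8750
= 0.1429

0.1429


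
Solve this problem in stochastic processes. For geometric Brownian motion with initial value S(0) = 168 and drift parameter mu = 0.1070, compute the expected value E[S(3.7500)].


E[S(t)] = S(0) * exp(mu * t)
= 168 * exp(0.1070 * 3.7500)
= 168 * 1.4937
= 250.9400

250.9400


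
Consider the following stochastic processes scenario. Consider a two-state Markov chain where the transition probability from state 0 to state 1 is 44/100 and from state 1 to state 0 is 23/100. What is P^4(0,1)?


Computing P^4 by matrix multiplication.
P = [[0.5600, 0.4400], [0.2300, 0.7700]]
After raising P to the power 4:
P^4(0,1) = 0.6489

0.6489


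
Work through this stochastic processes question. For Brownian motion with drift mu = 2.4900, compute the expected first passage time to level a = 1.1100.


Expected first passage time = a/mu
= 1.1100/2.4900
= 0.4458

0.4458


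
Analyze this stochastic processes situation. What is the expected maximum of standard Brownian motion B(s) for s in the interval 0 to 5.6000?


E(max B(s)) = sqrt(2t/pi)
= sqrt(2*5.6000/pi)
= sqrt(3.5651)
= 1.8881

1.8881


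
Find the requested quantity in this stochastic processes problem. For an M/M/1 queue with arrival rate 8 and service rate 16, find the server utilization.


rho = lambda/mu
= 8/16
= 0.5000

0.5000


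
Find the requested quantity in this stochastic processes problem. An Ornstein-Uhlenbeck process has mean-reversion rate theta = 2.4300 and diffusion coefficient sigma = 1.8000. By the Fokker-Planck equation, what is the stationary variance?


Stationary variance = sigma^2 / (2*theta)
= 1.8000^2 / (2*2.4300)
= 3.2400 / 4.8600
= 0.6667

0.6667


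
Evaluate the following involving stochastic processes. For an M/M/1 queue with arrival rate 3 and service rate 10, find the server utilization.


rho = lambda/mu
= 3/10
= 0.3000

0.3000


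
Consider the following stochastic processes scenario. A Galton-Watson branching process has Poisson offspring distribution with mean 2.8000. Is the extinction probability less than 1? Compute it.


Since mu = 2.8000 > 1, extinction prob q < 1.
Solve s = exp(mu*(s-1)) iteratively.
q = 0.0750

0.0750


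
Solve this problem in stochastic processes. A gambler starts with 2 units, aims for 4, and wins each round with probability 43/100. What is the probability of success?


Gambler's ruin formula:
r = q/p = 0.5700/0.4300 = 1.3256
P(win) = (1 - r^i)/(1 - r^N)
= (1 - 1.3256^2)/(1 - 1.3256^4)
= 0.3627

0.3627


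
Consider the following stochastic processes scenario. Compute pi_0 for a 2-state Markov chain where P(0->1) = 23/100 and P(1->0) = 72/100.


Stationary distribution: pi_0 = p10/(p01+p10), pi_1 = p01/(p01+p10)
p01 = 0.2300, p10 = 0.7200
pi_0 = 0.7579

0.7579


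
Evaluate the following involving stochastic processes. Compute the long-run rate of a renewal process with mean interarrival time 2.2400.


Long-run renewal rate = 1/E(X)
= 1/2.2400
= 0.4464

0.4464


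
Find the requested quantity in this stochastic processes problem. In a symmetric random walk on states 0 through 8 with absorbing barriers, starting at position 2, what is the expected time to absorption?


For symmetric RW on 0,...,N with absorbing barriers, E(i) = i*(N-i)
E(2) = 2 * 6 = 12

12


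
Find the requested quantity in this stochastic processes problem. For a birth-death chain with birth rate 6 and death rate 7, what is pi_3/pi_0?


For birth-death process, pi_n/pi_0 = (lambda/mu)^n
= (6/7)^3
= 0.6297

0.6297


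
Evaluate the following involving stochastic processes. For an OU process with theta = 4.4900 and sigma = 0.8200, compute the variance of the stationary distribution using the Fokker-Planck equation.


Stationary variance = sigma^2 / (2*theta)
= 0.8200^2 / (2*4.4900)
= 0.6724 / 8.9800
= 0.0749

0.0749


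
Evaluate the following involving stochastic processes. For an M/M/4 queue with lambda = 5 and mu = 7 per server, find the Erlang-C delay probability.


a = lambda/mu = 0.7143
rho = a/c = 0.1786
Erlang-C formula applied:
C(c,a) = 0.0065

0.0065


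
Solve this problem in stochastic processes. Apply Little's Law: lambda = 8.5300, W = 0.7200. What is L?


Little's Law: L = lambda * W
= 8.5300 * 0.7200
= 6.1416

6.1416


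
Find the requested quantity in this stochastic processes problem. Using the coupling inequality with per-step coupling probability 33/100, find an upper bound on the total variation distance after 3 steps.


TV distance bound <= (1-delta)^n
= (1 - 0.3300)^3
= 0.6700^3
= 0.3008

0.3008


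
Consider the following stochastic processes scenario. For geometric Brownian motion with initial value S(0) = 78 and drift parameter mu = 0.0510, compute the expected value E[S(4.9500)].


E[S(t)] = S(0) * exp(mu * t)
= 78 * exp(0.0510 * 4.9500)
= 78 * 1.2872
= 100.3997

100.3997


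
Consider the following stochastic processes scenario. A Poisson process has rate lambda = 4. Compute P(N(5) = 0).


P(N(t)=k) = (lambda*t)^k * exp(-lambda*t) / k!
lambda*t = 20
= 20^0 * exp(-20) / 0!
= 1 * 2.0612e-09 / 1
= 2.0612e-09

2.0612e-09


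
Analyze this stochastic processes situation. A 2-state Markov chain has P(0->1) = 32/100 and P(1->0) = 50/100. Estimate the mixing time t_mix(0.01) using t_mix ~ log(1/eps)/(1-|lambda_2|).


lambda_2 = |1 - p01 - p10| = |1 - 0.3200 - 0.5000| = 0.1800
t_mix ~ log(1/eps)/(1 - |lambda_2|)
= log(100)/(1 - 0.1800) = 4.6052/0.8200
= 5.6161

5.6161


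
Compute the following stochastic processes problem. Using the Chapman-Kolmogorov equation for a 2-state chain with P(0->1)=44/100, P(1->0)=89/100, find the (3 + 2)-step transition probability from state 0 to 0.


P^5 = P^3 * P^2
Computing via matrix multiplication of the transition matrix.
Entry (0,0) of P^5 = 0.6679

0.6679


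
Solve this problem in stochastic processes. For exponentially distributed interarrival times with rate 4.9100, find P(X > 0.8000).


P(X > t) = exp(-lambda * t)
= exp(-4.9100 * 0.8000)
= exp(-3.9280) = 0.0197

0.0197


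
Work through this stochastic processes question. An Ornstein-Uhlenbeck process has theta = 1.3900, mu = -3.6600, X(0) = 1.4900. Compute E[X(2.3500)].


E[X(t)] = mu + (X(0) - mu)*exp(-theta*t)
= -3.6600 + (1.4900 - -3.6600)*exp(-1.3900*2.3500)
= -3.6600 + 5.1500 * 0.0381
= -3.4636

-3.4636


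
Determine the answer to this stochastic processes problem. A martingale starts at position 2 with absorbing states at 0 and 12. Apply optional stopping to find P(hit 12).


By optional stopping theorem: E(M at tau) = M(0) = 2
P(hit 12)*12 + P(hit 0)*0 = 2
P(hit 12) = (2 - 0)/(12 - 0) = 1/6 = 0.1667

0.1667


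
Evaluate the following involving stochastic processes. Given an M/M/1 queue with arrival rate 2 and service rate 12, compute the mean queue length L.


rho = 2/12 = 0.1667
L = rho/(1-rho)
= 0.1667/0.8333
= 0.2000

0.2000


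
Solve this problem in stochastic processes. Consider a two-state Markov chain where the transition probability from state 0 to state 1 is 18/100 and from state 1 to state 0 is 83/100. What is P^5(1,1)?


Computing P^5 by matrix multiplication.
P = [[0.8200, 0.1800], [0.8300, 0.1700]]
After raising P to the power 5:
P^5(1,1) = 0.1782

0.1782


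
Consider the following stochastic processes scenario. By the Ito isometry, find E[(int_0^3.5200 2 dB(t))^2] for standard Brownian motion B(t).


By Ito isometry: E[(int f dB)^2] = int f^2 dt
= 2^2 * 3.5200
= 4 * 3.5200 = 14.0800

14.0800


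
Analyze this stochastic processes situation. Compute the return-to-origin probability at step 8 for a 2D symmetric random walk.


P = C(8,4)^2 / 4^8
= 70^2 / 65536
= 4900 / 65536
= 0.0748

0.0748


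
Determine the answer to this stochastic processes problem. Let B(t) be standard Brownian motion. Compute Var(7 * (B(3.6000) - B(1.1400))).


Var(alpha*(B(t)-B(s))) = alpha^2 * (t-s)
= 7^2 * (3.6000 - 1.1400)
= 49 * 2.4600
= 120.5400

120.5400


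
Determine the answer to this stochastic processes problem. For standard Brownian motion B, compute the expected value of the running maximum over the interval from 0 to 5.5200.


E(max B(s)) = sqrt(2t/pi)
= sqrt(2*5.5200/pi)
= sqrt(3.5141)
= 1.8746

1.8746


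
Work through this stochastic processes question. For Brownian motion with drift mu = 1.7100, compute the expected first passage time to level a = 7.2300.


Expected first passage time = a/mu
= 7.2300/1.7100
= 4.2281

4.2281


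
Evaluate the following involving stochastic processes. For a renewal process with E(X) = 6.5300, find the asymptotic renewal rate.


Long-run renewal rate = 1/E(X)
= 1/6.5300
= 0.1531

0.1531
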